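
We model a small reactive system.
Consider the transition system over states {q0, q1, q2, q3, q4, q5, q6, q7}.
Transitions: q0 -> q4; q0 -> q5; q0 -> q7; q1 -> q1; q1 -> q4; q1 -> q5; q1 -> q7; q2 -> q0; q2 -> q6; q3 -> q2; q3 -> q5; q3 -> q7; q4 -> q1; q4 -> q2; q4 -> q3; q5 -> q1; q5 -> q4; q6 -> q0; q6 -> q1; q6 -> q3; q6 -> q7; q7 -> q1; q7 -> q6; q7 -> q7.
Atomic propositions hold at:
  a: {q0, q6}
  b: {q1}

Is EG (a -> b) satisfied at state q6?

No

Sat(a -> b) = {q1, q2, q3, q4, q5, q7}
EG (a -> b): greatest fixpoint, start Z0 = {q1, q2, q3, q4, q5, q7}, keep only states in Sat with some successor in Z. Z1 = {q1, q3, q4, q5, q7}; fixed.
Sat(EG (a -> b)) = {q1, q3, q4, q5, q7}
q6 ∉ Sat(EG (a -> b)) = {q1, q3, q4, q5, q7}, so the formula does not hold at q6.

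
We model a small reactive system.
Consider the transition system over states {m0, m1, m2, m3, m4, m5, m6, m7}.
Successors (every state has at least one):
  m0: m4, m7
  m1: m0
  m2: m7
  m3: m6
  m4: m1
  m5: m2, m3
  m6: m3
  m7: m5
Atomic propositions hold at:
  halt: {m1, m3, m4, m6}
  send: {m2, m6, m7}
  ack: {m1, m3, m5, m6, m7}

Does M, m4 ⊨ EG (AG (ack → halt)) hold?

No

Sat(ack → halt) = {m0, m1, m2, m3, m4, m6}
AG (ack → halt): greatest fixpoint, start Z0 = {m0, m1, m2, m3, m4, m6}, keep only states in Sat with every successor in Z. Z1 = {m1, m3, m4, m6}; Z2 = {m3, m4, m6}; Z3 = {m3, m6}; fixed.
Sat(AG (ack → halt)) = {m3, m6}
EG (AG (ack → halt)): greatest fixpoint, start Z0 = {m3, m6}, keep only states in Sat with some successor in Z. Already a fixed point.
Sat(EG (AG (ack → halt))) = {m3, m6}
m4 ∉ Sat(EG (AG (ack → halt))) = {m3, m6}, so the formula does not hold at m4.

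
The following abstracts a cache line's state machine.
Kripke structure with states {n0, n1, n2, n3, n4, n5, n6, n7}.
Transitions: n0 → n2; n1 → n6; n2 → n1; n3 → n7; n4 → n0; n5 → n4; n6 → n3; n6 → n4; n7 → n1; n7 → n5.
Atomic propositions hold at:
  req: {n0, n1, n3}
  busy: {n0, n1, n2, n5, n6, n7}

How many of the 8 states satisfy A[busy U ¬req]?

7

Sat(¬req) = {n2, n4, n5, n6, n7}
A[busy U ¬req]: least fixpoint, start Z0 = Sat(¬req) = {n2, n4, n5, n6, n7}, add states in Sat(busy) with every successor in Z. Z1 = {n0, n1, n2, n4, n5, n6, n7}; fixed.
Sat(A[busy U ¬req]) = {n0, n1, n2, n4, n5, n6, n7}
|Sat(A[busy U ¬req])| = |{n0, n1, n2, n4, n5, n6, n7}| = 7.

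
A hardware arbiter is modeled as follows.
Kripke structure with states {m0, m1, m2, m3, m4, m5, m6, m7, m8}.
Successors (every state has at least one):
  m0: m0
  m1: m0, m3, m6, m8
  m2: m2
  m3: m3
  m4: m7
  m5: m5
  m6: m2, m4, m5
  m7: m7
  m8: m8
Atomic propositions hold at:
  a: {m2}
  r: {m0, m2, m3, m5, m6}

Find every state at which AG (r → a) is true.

{m2, m4, m7, m8}

Sat(r → a) = {m1, m2, m4, m7, m8}
AG (r → a): greatest fixpoint, start Z0 = {m1, m2, m4, m7, m8}, keep only states in Sat with every successor in Z. Z1 = {m2, m4, m7, m8}; fixed.
Sat(AG (r → a)) = {m2, m4, m7, m8}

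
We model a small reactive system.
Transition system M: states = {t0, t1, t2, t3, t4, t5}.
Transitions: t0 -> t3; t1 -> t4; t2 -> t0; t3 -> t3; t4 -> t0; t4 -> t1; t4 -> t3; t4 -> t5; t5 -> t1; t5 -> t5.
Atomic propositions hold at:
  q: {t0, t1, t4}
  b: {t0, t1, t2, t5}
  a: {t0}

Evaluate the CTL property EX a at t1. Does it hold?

No

Sat(EX a) = {s : some successor in {t0}} = {t2, t4}
t1 ∉ Sat(EX a) = {t2, t4}, so the formula does not hold at t1.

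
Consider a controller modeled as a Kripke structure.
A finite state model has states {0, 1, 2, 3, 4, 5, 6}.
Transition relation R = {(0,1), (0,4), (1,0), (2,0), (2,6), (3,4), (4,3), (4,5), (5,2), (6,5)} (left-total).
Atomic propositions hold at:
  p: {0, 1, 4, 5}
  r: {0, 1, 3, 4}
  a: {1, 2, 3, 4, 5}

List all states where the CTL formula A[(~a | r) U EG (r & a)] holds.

Sat(~a) = {0, 6}
Sat(~a | r) = {0, 1, 3, 4, 6}
Sat(r & a) = {1, 3, 4}
EG (r & a): greatest fixpoint, start Z0 = {1, 3, 4}, keep only states in Sat with some successor in Z. Z1 = {3, 4}; fixed.
Sat(EG (r & a)) = {3, 4}
A[(~a | r) U EG (r & a)]: least fixpoint, start Z0 = Sat(EG (r & a)) = {3, 4}, add states in Sat(~a | r) with every successor in Z. Already a fixed point.
Sat(A[(~a | r) U EG (r & a)]) = {3, 4}

{3, 4}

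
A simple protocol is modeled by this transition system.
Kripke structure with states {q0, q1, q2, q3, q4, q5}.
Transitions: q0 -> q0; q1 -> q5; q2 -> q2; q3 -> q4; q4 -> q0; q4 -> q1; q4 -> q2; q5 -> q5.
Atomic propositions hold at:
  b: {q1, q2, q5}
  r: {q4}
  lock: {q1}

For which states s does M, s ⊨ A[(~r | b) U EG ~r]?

Sat(~r) = {q0, q1, q2, q3, q5}
Sat(~r | b) = {q0, q1, q2, q3, q5}
EG ~r: greatest fixpoint, start Z0 = {q0, q1, q2, q3, q5}, keep only states in Sat with some successor in Z. Z1 = {q0, q1, q2, q5}; fixed.
Sat(EG ~r) = {q0, q1, q2, q5}
A[(~r | b) U EG ~r]: least fixpoint, start Z0 = Sat(EG ~r) = {q0, q1, q2, q5}, add states in Sat(~r | b) with every successor in Z. Already a fixed point.
Sat(A[(~r | b) U EG ~r]) = {q0, q1, q2, q5}

{q0, q1, q2, q5}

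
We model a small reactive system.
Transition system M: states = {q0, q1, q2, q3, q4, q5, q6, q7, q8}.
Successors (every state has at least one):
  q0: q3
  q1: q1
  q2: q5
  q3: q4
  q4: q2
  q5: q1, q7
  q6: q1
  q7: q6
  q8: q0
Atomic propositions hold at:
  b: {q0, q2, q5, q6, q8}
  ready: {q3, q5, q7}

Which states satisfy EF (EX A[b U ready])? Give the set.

A[b U ready]: least fixpoint, start Z0 = Sat(ready) = {q3, q5, q7}, add states in Sat(b) with every successor in Z. Z1 = {q0, q2, q3, q5, q7}; Z2 = {q0, q2, q3, q5, q7, q8}; fixed.
Sat(A[b U ready]) = {q0, q2, q3, q5, q7, q8}
Sat(EX A[b U ready]) = {s : some successor in {q0, q2, q3, q5, q7, q8}} = {q0, q2, q4, q5, q8}
EF (EX A[b U ready]): least fixpoint, start Z0 = {q0, q2, q4, q5, q8}, add states with some successor in Z. Z1 = {q0, q2, q3, q4, q5, q8}; fixed.
Sat(EF (EX A[b U ready])) = {q0, q2, q3, q4, q5, q8}

{q0, q2, q3, q4, q5, q8}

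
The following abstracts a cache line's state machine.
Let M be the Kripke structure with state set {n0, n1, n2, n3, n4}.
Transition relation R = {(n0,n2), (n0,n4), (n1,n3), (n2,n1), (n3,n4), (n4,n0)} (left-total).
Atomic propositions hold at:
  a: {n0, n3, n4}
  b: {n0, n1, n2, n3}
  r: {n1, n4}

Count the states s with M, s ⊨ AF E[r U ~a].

Sat(~a) = {n1, n2}
E[r U ~a]: least fixpoint, start Z0 = Sat(~a) = {n1, n2}, add states in Sat(r) with some successor in Z. Already a fixed point.
Sat(E[r U ~a]) = {n1, n2}
AF E[r U ~a]: least fixpoint, start Z0 = {n1, n2}, add states with every successor in Z. Already a fixed point.
Sat(AF E[r U ~a]) = {n1, n2}
|Sat(AF E[r U ~a])| = |{n1, n2}| = 2.

2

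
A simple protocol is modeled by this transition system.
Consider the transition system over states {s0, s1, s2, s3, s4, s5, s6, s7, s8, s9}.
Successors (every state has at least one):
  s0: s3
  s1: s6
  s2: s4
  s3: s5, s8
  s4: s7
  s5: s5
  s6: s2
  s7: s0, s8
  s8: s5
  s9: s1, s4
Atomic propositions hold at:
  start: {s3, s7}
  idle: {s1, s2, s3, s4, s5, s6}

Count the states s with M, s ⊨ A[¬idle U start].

Sat(¬idle) = {s0, s7, s8, s9}
A[¬idle U start]: least fixpoint, start Z0 = Sat(start) = {s3, s7}, add states in Sat(¬idle) with every successor in Z. Z1 = {s0, s3, s7}; fixed.
Sat(A[¬idle U start]) = {s0, s3, s7}
|Sat(A[¬idle U start])| = |{s0, s3, s7}| = 3.

3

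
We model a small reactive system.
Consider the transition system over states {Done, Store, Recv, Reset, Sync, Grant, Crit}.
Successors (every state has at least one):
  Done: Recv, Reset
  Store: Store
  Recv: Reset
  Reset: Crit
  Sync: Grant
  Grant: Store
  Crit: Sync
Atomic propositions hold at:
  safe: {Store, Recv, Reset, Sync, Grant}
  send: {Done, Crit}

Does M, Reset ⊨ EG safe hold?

No

EG safe: greatest fixpoint, start Z0 = {Store, Recv, Reset, Sync, Grant}, keep only states in Sat with some successor in Z. Z1 = {Store, Recv, Sync, Grant}; Z2 = {Store, Sync, Grant}; fixed.
Sat(EG safe) = {Store, Sync, Grant}
Reset ∉ Sat(EG safe) = {Store, Sync, Grant}, so the formula does not hold at Reset.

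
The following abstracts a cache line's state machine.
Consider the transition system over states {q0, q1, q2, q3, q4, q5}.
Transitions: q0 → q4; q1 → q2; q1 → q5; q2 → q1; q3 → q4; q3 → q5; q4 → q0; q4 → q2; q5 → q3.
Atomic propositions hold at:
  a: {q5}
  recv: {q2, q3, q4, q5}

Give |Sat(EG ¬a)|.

5

Sat(¬a) = {q0, q1, q2, q3, q4}
EG ¬a: greatest fixpoint, start Z0 = {q0, q1, q2, q3, q4}, keep only states in Sat with some successor in Z. Already a fixed point.
Sat(EG ¬a) = {q0, q1, q2, q3, q4}
|Sat(EG ¬a)| = |{q0, q1, q2, q3, q4}| = 5.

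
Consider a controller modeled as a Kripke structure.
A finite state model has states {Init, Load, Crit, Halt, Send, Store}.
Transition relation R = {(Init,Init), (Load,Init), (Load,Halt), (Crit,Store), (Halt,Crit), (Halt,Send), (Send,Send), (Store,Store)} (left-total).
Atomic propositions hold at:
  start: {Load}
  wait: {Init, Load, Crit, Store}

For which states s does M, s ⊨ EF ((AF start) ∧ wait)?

AF start: least fixpoint, start Z0 = {Load}, add states with every successor in Z. Already a fixed point.
Sat(AF start) = {Load}
Sat((AF start) ∧ wait) = {Load}
EF ((AF start) ∧ wait): least fixpoint, start Z0 = {Load}, add states with some successor in Z. Already a fixed point.
Sat(EF ((AF start) ∧ wait)) = {Load}

{Load}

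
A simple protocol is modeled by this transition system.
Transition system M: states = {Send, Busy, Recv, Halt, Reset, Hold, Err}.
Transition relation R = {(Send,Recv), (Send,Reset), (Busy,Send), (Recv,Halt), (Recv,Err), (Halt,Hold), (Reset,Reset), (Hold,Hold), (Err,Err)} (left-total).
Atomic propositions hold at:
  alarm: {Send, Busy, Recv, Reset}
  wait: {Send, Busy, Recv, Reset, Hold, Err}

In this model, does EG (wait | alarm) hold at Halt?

No

Sat(wait | alarm) = {Send, Busy, Recv, Reset, Hold, Err}
EG (wait | alarm): greatest fixpoint, start Z0 = {Send, Busy, Recv, Reset, Hold, Err}, keep only states in Sat with some successor in Z. Already a fixed point.
Sat(EG (wait | alarm)) = {Send, Busy, Recv, Reset, Hold, Err}
Halt ∉ Sat(EG (wait | alarm)) = {Send, Busy, Recv, Reset, Hold, Err}, so the formula does not hold at Halt.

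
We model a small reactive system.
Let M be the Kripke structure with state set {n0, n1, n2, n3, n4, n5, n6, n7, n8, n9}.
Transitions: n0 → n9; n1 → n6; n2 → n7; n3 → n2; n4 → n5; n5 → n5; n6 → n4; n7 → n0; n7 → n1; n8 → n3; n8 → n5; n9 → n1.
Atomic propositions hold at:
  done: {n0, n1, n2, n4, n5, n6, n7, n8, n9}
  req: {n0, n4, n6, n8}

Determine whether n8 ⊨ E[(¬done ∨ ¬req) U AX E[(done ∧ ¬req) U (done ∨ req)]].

Sat(¬done) = {n3}
Sat(¬req) = {n1, n2, n3, n5, n7, n9}
Sat(¬done ∨ ¬req) = {n1, n2, n3, n5, n7, n9}
Sat(done ∧ ¬req) = {n1, n2, n5, n7, n9}
Sat(done ∨ req) = {n0, n1, n2, n4, n5, n6, n7, n8, n9}
E[(done ∧ ¬req) U (done ∨ req)]: least fixpoint, start Z0 = Sat((done ∨ req)) = {n0, n1, n2, n4, n5, n6, n7, n8, n9}, add states in Sat(done ∧ ¬req) with some successor in Z. Already a fixed point.
Sat(E[(done ∧ ¬req) U (done ∨ req)]) = {n0, n1, n2, n4, n5, n6, n7, n8, n9}
Sat(AX E[(done ∧ ¬req) U (done ∨ req)]) = {s : every successor in {n0, n1, n2, n4, n5, n6, n7, n8, n9}} = {n0, n1, n2, n3, n4, n5, n6, n7, n9}
E[(¬done ∨ ¬req) U AX E[(done ∧ ¬req) U (done ∨ req)]]: least fixpoint, start Z0 = Sat(AX E[(done ∧ ¬req) U (done ∨ req)]) = {n0, n1, n2, n3, n4, n5, n6, n7, n9}, add states in Sat(¬done ∨ ¬req) with some successor in Z. Already a fixed point.
Sat(E[(¬done ∨ ¬req) U AX E[(done ∧ ¬req) U (done ∨ req)]]) = {n0, n1, n2, n3, n4, n5, n6, n7, n9}
n8 ∉ Sat(E[(¬done ∨ ¬req) U AX E[(done ∧ ¬req) U (done ∨ req)]]) = {n0, n1, n2, n3, n4, n5, n6, n7, n9}, so the formula does not hold at n8.

No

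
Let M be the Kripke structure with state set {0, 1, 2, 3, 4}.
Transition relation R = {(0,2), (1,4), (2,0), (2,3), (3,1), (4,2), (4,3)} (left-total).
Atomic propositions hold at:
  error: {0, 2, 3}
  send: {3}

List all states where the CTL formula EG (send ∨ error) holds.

{0, 2}

Sat(send ∨ error) = {0, 2, 3}
EG (send ∨ error): greatest fixpoint, start Z0 = {0, 2, 3}, keep only states in Sat with some successor in Z. Z1 = {0, 2}; fixed.
Sat(EG (send ∨ error)) = {0, 2}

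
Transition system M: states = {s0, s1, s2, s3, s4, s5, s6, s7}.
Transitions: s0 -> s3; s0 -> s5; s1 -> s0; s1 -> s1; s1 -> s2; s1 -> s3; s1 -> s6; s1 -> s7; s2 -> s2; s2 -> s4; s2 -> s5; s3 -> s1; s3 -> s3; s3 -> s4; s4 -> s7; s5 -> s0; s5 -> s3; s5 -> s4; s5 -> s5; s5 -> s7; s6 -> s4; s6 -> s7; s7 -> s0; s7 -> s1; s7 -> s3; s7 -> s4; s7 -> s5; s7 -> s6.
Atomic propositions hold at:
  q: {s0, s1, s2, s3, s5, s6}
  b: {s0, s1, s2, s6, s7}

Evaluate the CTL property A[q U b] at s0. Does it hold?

Yes

A[q U b]: least fixpoint, start Z0 = Sat(b) = {s0, s1, s2, s6, s7}, add states in Sat(q) with every successor in Z. Already a fixed point.
Sat(A[q U b]) = {s0, s1, s2, s6, s7}
s0 ∈ Sat(A[q U b]) = {s0, s1, s2, s6, s7}, so the formula holds at s0.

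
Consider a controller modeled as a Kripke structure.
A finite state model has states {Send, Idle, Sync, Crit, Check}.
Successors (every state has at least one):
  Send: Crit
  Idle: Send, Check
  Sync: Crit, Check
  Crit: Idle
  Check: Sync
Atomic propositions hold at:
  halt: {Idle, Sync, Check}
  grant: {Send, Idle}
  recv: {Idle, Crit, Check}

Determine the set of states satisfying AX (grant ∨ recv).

{Send, Idle, Sync, Crit}

Sat(grant ∨ recv) = {Send, Idle, Crit, Check}
Sat(AX (grant ∨ recv)) = {s : every successor in {Send, Idle, Crit, Check}} = {Send, Idle, Sync, Crit}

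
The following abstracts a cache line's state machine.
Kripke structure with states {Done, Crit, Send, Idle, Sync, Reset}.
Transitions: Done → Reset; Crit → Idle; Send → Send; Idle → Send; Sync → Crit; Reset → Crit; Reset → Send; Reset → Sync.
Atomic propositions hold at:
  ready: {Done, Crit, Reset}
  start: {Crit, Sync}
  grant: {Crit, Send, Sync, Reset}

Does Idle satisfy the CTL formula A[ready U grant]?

No

A[ready U grant]: least fixpoint, start Z0 = Sat(grant) = {Crit, Send, Sync, Reset}, add states in Sat(ready) with every successor in Z. Z1 = {Done, Crit, Send, Sync, Reset}; fixed.
Sat(A[ready U grant]) = {Done, Crit, Send, Sync, Reset}
Idle ∉ Sat(A[ready U grant]) = {Done, Crit, Send, Sync, Reset}, so the formula does not hold at Idle.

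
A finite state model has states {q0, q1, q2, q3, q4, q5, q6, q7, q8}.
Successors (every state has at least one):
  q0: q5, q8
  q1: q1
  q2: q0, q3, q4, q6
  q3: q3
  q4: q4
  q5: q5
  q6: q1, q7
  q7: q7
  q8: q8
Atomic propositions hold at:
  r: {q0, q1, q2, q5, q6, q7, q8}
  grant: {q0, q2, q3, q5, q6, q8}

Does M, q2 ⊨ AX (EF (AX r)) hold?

Sat(AX r) = {s : every successor in {q0, q1, q2, q5, q6, q7, q8}} = {q0, q1, q5, q6, q7, q8}
EF (AX r): least fixpoint, start Z0 = {q0, q1, q5, q6, q7, q8}, add states with some successor in Z. Z1 = {q0, q1, q2, q5, q6, q7, q8}; fixed.
Sat(EF (AX r)) = {q0, q1, q2, q5, q6, q7, q8}
Sat(AX (EF (AX r))) = {s : every successor in {q0, q1, q2, q5, q6, q7, q8}} = {q0, q1, q5, q6, q7, q8}
q2 ∉ Sat(AX (EF (AX r))) = {q0, q1, q5, q6, q7, q8}, so the formula does not hold at q2.

No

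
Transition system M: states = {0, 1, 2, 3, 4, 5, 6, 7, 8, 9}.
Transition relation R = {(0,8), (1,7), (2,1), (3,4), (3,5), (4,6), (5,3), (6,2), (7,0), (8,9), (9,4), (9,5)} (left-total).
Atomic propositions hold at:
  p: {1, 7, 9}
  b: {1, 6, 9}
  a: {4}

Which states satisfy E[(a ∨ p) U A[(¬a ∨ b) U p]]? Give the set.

Sat(a ∨ p) = {1, 4, 7, 9}
Sat(¬a) = {0, 1, 2, 3, 5, 6, 7, 8, 9}
Sat(¬a ∨ b) = {0, 1, 2, 3, 5, 6, 7, 8, 9}
A[(¬a ∨ b) U p]: least fixpoint, start Z0 = Sat(p) = {1, 7, 9}, add states in Sat(¬a ∨ b) with every successor in Z. Z1 = {1, 2, 7, 8, 9}; Z2 = {0, 1, 2, 6, 7, 8, 9}; fixed.
Sat(A[(¬a ∨ b) U p]) = {0, 1, 2, 6, 7, 8, 9}
E[(a ∨ p) U A[(¬a ∨ b) U p]]: least fixpoint, start Z0 = Sat(A[(¬a ∨ b) U p]) = {0, 1, 2, 6, 7, 8, 9}, add states in Sat(a ∨ p) with some successor in Z. Z1 = {0, 1, 2, 4, 6, 7, 8, 9}; fixed.
Sat(E[(a ∨ p) U A[(¬a ∨ b) U p]]) = {0, 1, 2, 4, 6, 7, 8, 9}

{0, 1, 2, 4, 6, 7, 8, 9}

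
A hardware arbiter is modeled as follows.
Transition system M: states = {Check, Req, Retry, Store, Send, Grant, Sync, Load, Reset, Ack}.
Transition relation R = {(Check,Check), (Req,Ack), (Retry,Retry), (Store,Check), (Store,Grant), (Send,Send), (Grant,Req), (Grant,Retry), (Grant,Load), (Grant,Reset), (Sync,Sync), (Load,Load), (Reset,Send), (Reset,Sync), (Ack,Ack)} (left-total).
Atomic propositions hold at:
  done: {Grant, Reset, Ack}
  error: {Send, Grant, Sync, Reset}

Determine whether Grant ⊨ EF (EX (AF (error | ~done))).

Yes

Sat(~done) = {Check, Req, Retry, Store, Send, Sync, Load}
Sat(error | ~done) = {Check, Req, Retry, Store, Send, Grant, Sync, Load, Reset}
AF (error | ~done): least fixpoint, start Z0 = {Check, Req, Retry, Store, Send, Grant, Sync, Load, Reset}, add states with every successor in Z. Already a fixed point.
Sat(AF (error | ~done)) = {Check, Req, Retry, Store, Send, Grant, Sync, Load, Reset}
Sat(EX (AF (error | ~done))) = {s : some successor in {Check, Req, Retry, Store, Send, Grant, Sync, Load, Reset}} = {Check, Retry, Store, Send, Grant, Sync, Load, Reset}
EF (EX (AF (error | ~done))): least fixpoint, start Z0 = {Check, Retry, Store, Send, Grant, Sync, Load, Reset}, add states with some successor in Z. Already a fixed point.
Sat(EF (EX (AF (error | ~done)))) = {Check, Retry, Store, Send, Grant, Sync, Load, Reset}
Grant ∈ Sat(EF (EX (AF (error | ~done)))) = {Check, Retry, Store, Send, Grant, Sync, Load, Reset}, so the formula holds at Grant.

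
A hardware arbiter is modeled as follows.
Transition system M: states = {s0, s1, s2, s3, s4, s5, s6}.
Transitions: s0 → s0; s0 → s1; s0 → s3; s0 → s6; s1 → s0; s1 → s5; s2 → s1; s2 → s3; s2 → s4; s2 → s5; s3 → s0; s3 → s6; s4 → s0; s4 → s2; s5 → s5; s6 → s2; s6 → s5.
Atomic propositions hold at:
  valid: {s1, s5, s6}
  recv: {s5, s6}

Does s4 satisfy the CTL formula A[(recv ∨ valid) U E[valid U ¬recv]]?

Yes

Sat(recv ∨ valid) = {s1, s5, s6}
Sat(¬recv) = {s0, s1, s2, s3, s4}
E[valid U ¬recv]: least fixpoint, start Z0 = Sat(¬recv) = {s0, s1, s2, s3, s4}, add states in Sat(valid) with some successor in Z. Z1 = {s0, s1, s2, s3, s4, s6}; fixed.
Sat(E[valid U ¬recv]) = {s0, s1, s2, s3, s4, s6}
A[(recv ∨ valid) U E[valid U ¬recv]]: least fixpoint, start Z0 = Sat(E[valid U ¬recv]) = {s0, s1, s2, s3, s4, s6}, add states in Sat(recv ∨ valid) with every successor in Z. Already a fixed point.
Sat(A[(recv ∨ valid) U E[valid U ¬recv]]) = {s0, s1, s2, s3, s4, s6}
s4 ∈ Sat(A[(recv ∨ valid) U E[valid U ¬recv]]) = {s0, s1, s2, s3, s4, s6}, so the formula holds at s4.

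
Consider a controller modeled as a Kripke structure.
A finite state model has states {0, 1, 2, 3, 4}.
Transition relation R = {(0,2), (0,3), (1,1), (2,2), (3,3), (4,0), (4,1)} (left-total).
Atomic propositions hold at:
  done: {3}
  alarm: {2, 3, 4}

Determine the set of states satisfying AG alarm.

AG alarm: greatest fixpoint, start Z0 = {2, 3, 4}, keep only states in Sat with every successor in Z. Z1 = {2, 3}; fixed.
Sat(AG alarm) = {2, 3}

{2, 3}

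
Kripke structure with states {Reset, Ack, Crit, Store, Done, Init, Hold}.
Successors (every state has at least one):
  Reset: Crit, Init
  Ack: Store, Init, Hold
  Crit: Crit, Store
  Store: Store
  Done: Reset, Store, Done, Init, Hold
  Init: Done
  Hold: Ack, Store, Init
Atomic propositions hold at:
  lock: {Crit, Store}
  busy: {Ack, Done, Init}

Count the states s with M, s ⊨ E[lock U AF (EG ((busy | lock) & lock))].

2

Sat(busy | lock) = {Ack, Crit, Store, Done, Init}
Sat((busy | lock) & lock) = {Crit, Store}
EG ((busy | lock) & lock): greatest fixpoint, start Z0 = {Crit, Store}, keep only states in Sat with some successor in Z. Already a fixed point.
Sat(EG ((busy | lock) & lock)) = {Crit, Store}
AF (EG ((busy | lock) & lock)): least fixpoint, start Z0 = {Crit, Store}, add states with every successor in Z. Already a fixed point.
Sat(AF (EG ((busy | lock) & lock))) = {Crit, Store}
E[lock U AF (EG ((busy | lock) & lock))]: least fixpoint, start Z0 = Sat(AF (EG ((busy | lock) & lock))) = {Crit, Store}, add states in Sat(lock) with some successor in Z. Already a fixed point.
Sat(E[lock U AF (EG ((busy | lock) & lock))]) = {Crit, Store}
|Sat(E[lock U AF (EG ((busy | lock) & lock))])| = |{Crit, Store}| = 2.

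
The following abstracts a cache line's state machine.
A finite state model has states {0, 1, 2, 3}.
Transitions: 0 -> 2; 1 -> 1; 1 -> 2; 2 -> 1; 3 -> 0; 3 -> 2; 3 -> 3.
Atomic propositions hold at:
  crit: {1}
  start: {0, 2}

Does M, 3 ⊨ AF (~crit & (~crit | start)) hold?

Sat(~crit) = {0, 2, 3}
Sat(~crit | start) = {0, 2, 3}
Sat(~crit & (~crit | start)) = {0, 2, 3}
AF (~crit & (~crit | start)): least fixpoint, start Z0 = {0, 2, 3}, add states with every successor in Z. Already a fixed point.
Sat(AF (~crit & (~crit | start))) = {0, 2, 3}
3 ∈ Sat(AF (~crit & (~crit | start))) = {0, 2, 3}, so the formula holds at 3.

Yes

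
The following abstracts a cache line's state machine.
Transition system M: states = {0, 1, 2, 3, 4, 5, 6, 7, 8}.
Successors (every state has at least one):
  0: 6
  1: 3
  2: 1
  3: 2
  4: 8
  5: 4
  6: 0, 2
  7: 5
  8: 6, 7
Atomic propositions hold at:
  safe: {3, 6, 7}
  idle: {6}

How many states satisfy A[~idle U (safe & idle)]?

2

Sat(~idle) = {0, 1, 2, 3, 4, 5, 7, 8}
Sat(safe & idle) = {6}
A[~idle U (safe & idle)]: least fixpoint, start Z0 = Sat((safe & idle)) = {6}, add states in Sat(~idle) with every successor in Z. Z1 = {0, 6}; fixed.
Sat(A[~idle U (safe & idle)]) = {0, 6}
|Sat(A[~idle U (safe & idle)])| = |{0, 6}| = 2.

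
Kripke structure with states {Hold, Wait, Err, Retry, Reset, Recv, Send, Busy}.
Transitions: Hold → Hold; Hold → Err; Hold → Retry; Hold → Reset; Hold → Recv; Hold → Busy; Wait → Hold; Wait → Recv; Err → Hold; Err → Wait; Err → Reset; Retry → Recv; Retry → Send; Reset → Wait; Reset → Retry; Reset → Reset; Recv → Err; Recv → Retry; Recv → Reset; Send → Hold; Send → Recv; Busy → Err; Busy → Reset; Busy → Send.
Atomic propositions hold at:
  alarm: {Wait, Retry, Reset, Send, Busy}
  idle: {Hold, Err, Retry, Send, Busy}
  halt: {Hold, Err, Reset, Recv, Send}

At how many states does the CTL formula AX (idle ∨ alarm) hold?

Sat(idle ∨ alarm) = {Hold, Wait, Err, Retry, Reset, Send, Busy}
Sat(AX (idle ∨ alarm)) = {s : every successor in {Hold, Wait, Err, Retry, Reset, Send, Busy}} = {Err, Reset, Recv, Busy}
|Sat(AX (idle ∨ alarm))| = |{Err, Reset, Recv, Busy}| = 4.

4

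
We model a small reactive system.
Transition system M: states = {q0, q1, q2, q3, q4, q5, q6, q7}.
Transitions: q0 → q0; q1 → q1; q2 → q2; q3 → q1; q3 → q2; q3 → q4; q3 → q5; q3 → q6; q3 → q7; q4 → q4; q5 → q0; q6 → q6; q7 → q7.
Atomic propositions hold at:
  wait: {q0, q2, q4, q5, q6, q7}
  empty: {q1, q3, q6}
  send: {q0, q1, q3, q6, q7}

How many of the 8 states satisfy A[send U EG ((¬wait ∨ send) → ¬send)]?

2

Sat(¬wait) = {q1, q3}
Sat(¬wait ∨ send) = {q0, q1, q3, q6, q7}
Sat(¬send) = {q2, q4, q5}
Sat((¬wait ∨ send) → ¬send) = {q2, q4, q5}
EG ((¬wait ∨ send) → ¬send): greatest fixpoint, start Z0 = {q2, q4, q5}, keep only states in Sat with some successor in Z. Z1 = {q2, q4}; fixed.
Sat(EG ((¬wait ∨ send) → ¬send)) = {q2, q4}
A[send U EG ((¬wait ∨ send) → ¬send)]: least fixpoint, start Z0 = Sat(EG ((¬wait ∨ send) → ¬send)) = {q2, q4}, add states in Sat(send) with every successor in Z. Already a fixed point.
Sat(A[send U EG ((¬wait ∨ send) → ¬send)]) = {q2, q4}
|Sat(A[send U EG ((¬wait ∨ send) → ¬send)])| = |{q2, q4}| = 2.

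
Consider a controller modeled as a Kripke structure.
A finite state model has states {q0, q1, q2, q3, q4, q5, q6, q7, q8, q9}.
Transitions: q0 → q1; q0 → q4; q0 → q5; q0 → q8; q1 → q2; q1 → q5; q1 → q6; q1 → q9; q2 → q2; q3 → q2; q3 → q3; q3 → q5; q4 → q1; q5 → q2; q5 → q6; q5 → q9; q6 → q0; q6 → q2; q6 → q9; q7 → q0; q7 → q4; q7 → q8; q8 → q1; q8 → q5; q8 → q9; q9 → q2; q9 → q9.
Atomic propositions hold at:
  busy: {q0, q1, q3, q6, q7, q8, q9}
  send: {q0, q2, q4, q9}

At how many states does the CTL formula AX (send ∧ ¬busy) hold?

1

Sat(¬busy) = {q2, q4, q5}
Sat(send ∧ ¬busy) = {q2, q4}
Sat(AX (send ∧ ¬busy)) = {s : every successor in {q2, q4}} = {q2}
|Sat(AX (send ∧ ¬busy))| = |{q2}| = 1.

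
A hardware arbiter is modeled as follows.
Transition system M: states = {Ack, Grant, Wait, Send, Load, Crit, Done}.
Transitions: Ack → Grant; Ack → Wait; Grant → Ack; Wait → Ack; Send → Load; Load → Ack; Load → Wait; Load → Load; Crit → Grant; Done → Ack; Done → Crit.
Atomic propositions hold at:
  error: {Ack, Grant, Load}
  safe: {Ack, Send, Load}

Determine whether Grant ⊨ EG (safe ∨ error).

Sat(safe ∨ error) = {Ack, Grant, Send, Load}
EG (safe ∨ error): greatest fixpoint, start Z0 = {Ack, Grant, Send, Load}, keep only states in Sat with some successor in Z. Already a fixed point.
Sat(EG (safe ∨ error)) = {Ack, Grant, Send, Load}
Grant ∈ Sat(EG (safe ∨ error)) = {Ack, Grant, Send, Load}, so the formula holds at Grant.

Yes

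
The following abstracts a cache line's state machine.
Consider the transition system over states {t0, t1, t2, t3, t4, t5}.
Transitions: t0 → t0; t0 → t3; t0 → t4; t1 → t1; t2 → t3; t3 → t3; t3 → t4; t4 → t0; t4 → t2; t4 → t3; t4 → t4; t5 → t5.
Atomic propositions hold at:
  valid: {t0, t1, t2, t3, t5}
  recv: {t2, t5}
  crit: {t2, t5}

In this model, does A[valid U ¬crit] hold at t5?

Sat(¬crit) = {t0, t1, t3, t4}
A[valid U ¬crit]: least fixpoint, start Z0 = Sat(¬crit) = {t0, t1, t3, t4}, add states in Sat(valid) with every successor in Z. Z1 = {t0, t1, t2, t3, t4}; fixed.
Sat(A[valid U ¬crit]) = {t0, t1, t2, t3, t4}
t5 ∉ Sat(A[valid U ¬crit]) = {t0, t1, t2, t3, t4}, so the formula does not hold at t5.

No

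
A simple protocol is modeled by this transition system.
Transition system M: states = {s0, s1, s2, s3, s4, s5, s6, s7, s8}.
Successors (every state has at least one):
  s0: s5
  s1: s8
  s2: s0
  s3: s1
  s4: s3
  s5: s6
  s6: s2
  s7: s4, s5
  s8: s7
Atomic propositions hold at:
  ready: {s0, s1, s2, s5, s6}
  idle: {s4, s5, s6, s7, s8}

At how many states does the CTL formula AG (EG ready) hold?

4

EG ready: greatest fixpoint, start Z0 = {s0, s1, s2, s5, s6}, keep only states in Sat with some successor in Z. Z1 = {s0, s2, s5, s6}; fixed.
Sat(EG ready) = {s0, s2, s5, s6}
AG (EG ready): greatest fixpoint, start Z0 = {s0, s2, s5, s6}, keep only states in Sat with every successor in Z. Already a fixed point.
Sat(AG (EG ready)) = {s0, s2, s5, s6}
|Sat(AG (EG ready))| = |{s0, s2, s5, s6}| = 4.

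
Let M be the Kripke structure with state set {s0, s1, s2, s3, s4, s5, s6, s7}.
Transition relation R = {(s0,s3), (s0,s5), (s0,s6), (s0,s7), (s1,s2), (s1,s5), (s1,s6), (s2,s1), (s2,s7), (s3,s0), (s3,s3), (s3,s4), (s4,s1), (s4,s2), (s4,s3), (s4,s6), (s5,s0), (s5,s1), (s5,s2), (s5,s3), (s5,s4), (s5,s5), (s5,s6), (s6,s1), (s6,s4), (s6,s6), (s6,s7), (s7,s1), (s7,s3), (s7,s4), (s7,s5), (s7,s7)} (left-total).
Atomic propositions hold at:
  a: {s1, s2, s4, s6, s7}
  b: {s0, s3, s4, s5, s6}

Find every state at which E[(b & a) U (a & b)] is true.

Sat(b & a) = {s4, s6}
Sat(a & b) = {s4, s6}
E[(b & a) U (a & b)]: least fixpoint, start Z0 = Sat((a & b)) = {s4, s6}, add states in Sat(b & a) with some successor in Z. Already a fixed point.
Sat(E[(b & a) U (a & b)]) = {s4, s6}

{s4, s6}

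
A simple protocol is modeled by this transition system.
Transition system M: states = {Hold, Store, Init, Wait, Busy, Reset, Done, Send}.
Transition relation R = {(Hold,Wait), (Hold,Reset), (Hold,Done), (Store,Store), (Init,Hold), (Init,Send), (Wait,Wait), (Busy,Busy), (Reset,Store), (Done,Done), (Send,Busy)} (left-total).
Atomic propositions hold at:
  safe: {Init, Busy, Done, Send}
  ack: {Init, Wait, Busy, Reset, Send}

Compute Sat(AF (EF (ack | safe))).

{Hold, Init, Wait, Busy, Reset, Done, Send}

Sat(ack | safe) = {Init, Wait, Busy, Reset, Done, Send}
EF (ack | safe): least fixpoint, start Z0 = {Init, Wait, Busy, Reset, Done, Send}, add states with some successor in Z. Z1 = {Hold, Init, Wait, Busy, Reset, Done, Send}; fixed.
Sat(EF (ack | safe)) = {Hold, Init, Wait, Busy, Reset, Done, Send}
AF (EF (ack | safe)): least fixpoint, start Z0 = {Hold, Init, Wait, Busy, Reset, Done, Send}, add states with every successor in Z. Already a fixed point.
Sat(AF (EF (ack | safe))) = {Hold, Init, Wait, Busy, Reset, Done, Send}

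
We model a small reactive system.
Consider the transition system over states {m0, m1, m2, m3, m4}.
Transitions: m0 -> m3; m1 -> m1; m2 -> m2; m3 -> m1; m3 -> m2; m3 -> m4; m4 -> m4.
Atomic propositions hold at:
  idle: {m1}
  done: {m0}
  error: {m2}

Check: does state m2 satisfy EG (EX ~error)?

No

Sat(~error) = {m0, m1, m3, m4}
Sat(EX ~error) = {s : some successor in {m0, m1, m3, m4}} = {m0, m1, m3, m4}
EG (EX ~error): greatest fixpoint, start Z0 = {m0, m1, m3, m4}, keep only states in Sat with some successor in Z. Already a fixed point.
Sat(EG (EX ~error)) = {m0, m1, m3, m4}
m2 ∉ Sat(EG (EX ~error)) = {m0, m1, m3, m4}, so the formula does not hold at m2.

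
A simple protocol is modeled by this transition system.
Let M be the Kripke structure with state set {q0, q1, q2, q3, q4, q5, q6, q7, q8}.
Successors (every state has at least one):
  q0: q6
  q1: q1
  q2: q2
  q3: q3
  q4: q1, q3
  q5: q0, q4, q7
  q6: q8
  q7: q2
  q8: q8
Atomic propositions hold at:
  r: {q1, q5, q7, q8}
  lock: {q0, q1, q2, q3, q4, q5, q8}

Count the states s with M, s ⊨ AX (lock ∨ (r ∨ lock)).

Sat(r ∨ lock) = {q0, q1, q2, q3, q4, q5, q7, q8}
Sat(lock ∨ (r ∨ lock)) = {q0, q1, q2, q3, q4, q5, q7, q8}
Sat(AX (lock ∨ (r ∨ lock))) = {s : every successor in {q0, q1, q2, q3, q4, q5, q7, q8}} = {q1, q2, q3, q4, q5, q6, q7, q8}
|Sat(AX (lock ∨ (r ∨ lock)))| = |{q1, q2, q3, q4, q5, q6, q7, q8}| = 8.

8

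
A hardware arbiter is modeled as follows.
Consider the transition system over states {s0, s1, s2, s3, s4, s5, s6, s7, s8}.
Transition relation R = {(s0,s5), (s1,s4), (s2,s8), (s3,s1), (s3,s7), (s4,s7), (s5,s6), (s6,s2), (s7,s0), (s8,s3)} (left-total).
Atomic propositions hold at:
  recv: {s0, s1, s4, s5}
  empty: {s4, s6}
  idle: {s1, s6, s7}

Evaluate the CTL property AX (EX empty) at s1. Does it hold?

No

Sat(EX empty) = {s : some successor in {s4, s6}} = {s1, s5}
Sat(AX (EX empty)) = {s : every successor in {s1, s5}} = {s0}
s1 ∉ Sat(AX (EX empty)) = {s0}, so the formula does not hold at s1.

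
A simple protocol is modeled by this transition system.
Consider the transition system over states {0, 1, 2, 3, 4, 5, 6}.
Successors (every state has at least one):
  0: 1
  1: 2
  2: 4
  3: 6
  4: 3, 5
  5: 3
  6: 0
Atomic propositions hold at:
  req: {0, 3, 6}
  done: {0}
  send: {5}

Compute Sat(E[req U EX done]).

{3, 6}

Sat(EX done) = {s : some successor in {0}} = {6}
E[req U EX done]: least fixpoint, start Z0 = Sat(EX done) = {6}, add states in Sat(req) with some successor in Z. Z1 = {3, 6}; fixed.
Sat(E[req U EX done]) = {3, 6}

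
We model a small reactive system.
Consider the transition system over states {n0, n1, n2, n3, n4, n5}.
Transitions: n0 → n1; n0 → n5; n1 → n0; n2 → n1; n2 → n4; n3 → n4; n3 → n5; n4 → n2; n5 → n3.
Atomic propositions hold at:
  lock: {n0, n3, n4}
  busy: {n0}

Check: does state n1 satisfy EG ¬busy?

Sat(¬busy) = {n1, n2, n3, n4, n5}
EG ¬busy: greatest fixpoint, start Z0 = {n1, n2, n3, n4, n5}, keep only states in Sat with some successor in Z. Z1 = {n2, n3, n4, n5}; fixed.
Sat(EG ¬busy) = {n2, n3, n4, n5}
n1 ∉ Sat(EG ¬busy) = {n2, n3, n4, n5}, so the formula does not hold at n1.

No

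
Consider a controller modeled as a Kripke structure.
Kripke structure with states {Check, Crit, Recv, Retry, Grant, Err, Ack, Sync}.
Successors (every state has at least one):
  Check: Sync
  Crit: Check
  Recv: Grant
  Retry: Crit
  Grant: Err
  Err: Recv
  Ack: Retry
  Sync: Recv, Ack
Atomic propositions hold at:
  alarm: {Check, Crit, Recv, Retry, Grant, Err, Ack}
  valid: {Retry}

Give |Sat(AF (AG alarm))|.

3

AG alarm: greatest fixpoint, start Z0 = {Check, Crit, Recv, Retry, Grant, Err, Ack}, keep only states in Sat with every successor in Z. Z1 = {Crit, Recv, Retry, Grant, Err, Ack}; Z2 = {Recv, Retry, Grant, Err, Ack}; Z3 = {Recv, Grant, Err, Ack}; Z4 = {Recv, Grant, Err}; fixed.
Sat(AG alarm) = {Recv, Grant, Err}
AF (AG alarm): least fixpoint, start Z0 = {Recv, Grant, Err}, add states with every successor in Z. Already a fixed point.
Sat(AF (AG alarm)) = {Recv, Grant, Err}
|Sat(AF (AG alarm))| = |{Recv, Grant, Err}| = 3.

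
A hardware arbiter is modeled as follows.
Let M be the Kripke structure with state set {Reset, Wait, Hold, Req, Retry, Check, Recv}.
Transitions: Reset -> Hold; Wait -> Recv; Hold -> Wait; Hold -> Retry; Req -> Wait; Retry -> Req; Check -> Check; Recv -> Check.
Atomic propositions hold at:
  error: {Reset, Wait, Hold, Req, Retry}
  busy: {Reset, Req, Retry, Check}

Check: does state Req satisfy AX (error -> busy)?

Sat(error -> busy) = {Reset, Req, Retry, Check, Recv}
Sat(AX (error -> busy)) = {s : every successor in {Reset, Req, Retry, Check, Recv}} = {Wait, Retry, Check, Recv}
Req ∉ Sat(AX (error -> busy)) = {Wait, Retry, Check, Recv}, so the formula does not hold at Req.

No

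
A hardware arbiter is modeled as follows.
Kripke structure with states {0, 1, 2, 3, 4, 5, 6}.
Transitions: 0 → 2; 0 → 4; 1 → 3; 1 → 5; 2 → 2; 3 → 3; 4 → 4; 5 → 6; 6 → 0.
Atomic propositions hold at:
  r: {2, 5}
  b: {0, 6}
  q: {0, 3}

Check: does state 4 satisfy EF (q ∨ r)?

No

Sat(q ∨ r) = {0, 2, 3, 5}
EF (q ∨ r): least fixpoint, start Z0 = {0, 2, 3, 5}, add states with some successor in Z. Z1 = {0, 1, 2, 3, 5, 6}; fixed.
Sat(EF (q ∨ r)) = {0, 1, 2, 3, 5, 6}
4 ∉ Sat(EF (q ∨ r)) = {0, 1, 2, 3, 5, 6}, so the formula does not hold at 4.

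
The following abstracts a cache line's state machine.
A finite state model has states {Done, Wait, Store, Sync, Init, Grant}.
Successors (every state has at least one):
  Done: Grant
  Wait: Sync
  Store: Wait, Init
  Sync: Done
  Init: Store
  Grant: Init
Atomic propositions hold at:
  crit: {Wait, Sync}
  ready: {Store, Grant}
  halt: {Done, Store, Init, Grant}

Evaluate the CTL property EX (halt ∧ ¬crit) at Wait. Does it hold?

Sat(¬crit) = {Done, Store, Init, Grant}
Sat(halt ∧ ¬crit) = {Done, Store, Init, Grant}
Sat(EX (halt ∧ ¬crit)) = {s : some successor in {Done, Store, Init, Grant}} = {Done, Store, Sync, Init, Grant}
Wait ∉ Sat(EX (halt ∧ ¬crit)) = {Done, Store, Sync, Init, Grant}, so the formula does not hold at Wait.

No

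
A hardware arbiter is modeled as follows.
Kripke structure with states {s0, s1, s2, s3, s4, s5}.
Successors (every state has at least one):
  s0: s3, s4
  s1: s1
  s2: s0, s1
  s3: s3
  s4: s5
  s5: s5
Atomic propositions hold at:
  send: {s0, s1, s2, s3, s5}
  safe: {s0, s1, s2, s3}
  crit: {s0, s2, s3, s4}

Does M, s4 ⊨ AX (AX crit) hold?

Sat(AX crit) = {s : every successor in {s0, s2, s3, s4}} = {s0, s3}
Sat(AX (AX crit)) = {s : every successor in {s0, s3}} = {s3}
s4 ∉ Sat(AX (AX crit)) = {s3}, so the formula does not hold at s4.

No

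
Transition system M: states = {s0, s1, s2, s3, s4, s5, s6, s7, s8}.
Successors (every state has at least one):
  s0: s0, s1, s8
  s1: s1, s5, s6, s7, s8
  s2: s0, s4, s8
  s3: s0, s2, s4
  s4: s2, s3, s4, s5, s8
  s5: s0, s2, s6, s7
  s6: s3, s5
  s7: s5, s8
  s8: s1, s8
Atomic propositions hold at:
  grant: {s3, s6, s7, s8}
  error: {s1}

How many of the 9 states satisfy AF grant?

4

AF grant: least fixpoint, start Z0 = {s3, s6, s7, s8}, add states with every successor in Z. Already a fixed point.
Sat(AF grant) = {s3, s6, s7, s8}
|Sat(AF grant)| = |{s3, s6, s7, s8}| = 4.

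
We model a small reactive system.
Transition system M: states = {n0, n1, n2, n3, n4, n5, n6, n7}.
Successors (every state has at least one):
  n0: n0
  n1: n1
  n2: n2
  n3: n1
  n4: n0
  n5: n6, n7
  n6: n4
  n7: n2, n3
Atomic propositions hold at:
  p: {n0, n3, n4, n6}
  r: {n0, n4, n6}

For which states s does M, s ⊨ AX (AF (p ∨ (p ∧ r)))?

Sat(p ∧ r) = {n0, n4, n6}
Sat(p ∨ (p ∧ r)) = {n0, n3, n4, n6}
AF (p ∨ (p ∧ r)): least fixpoint, start Z0 = {n0, n3, n4, n6}, add states with every successor in Z. Already a fixed point.
Sat(AF (p ∨ (p ∧ r))) = {n0, n3, n4, n6}
Sat(AX (AF (p ∨ (p ∧ r)))) = {s : every successor in {n0, n3, n4, n6}} = {n0, n4, n6}

{n0, n4, n6}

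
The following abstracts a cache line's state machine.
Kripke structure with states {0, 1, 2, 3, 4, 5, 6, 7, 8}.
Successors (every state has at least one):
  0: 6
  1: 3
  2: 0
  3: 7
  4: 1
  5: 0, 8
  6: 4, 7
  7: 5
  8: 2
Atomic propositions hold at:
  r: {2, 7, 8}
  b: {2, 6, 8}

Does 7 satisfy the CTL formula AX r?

Sat(AX r) = {s : every successor in {2, 7, 8}} = {3, 8}
7 ∉ Sat(AX r) = {3, 8}, so the formula does not hold at 7.

No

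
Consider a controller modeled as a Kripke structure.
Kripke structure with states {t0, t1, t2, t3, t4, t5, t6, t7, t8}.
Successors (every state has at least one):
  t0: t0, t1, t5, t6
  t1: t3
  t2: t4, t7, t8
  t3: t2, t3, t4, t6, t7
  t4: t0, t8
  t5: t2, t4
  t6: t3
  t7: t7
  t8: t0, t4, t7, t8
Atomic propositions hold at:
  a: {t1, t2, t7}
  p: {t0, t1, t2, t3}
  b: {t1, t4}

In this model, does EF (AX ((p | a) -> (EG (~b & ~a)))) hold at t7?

Sat(p | a) = {t0, t1, t2, t3, t7}
Sat(~b) = {t0, t2, t3, t5, t6, t7, t8}
Sat(~a) = {t0, t3, t4, t5, t6, t8}
Sat(~b & ~a) = {t0, t3, t5, t6, t8}
EG (~b & ~a): greatest fixpoint, start Z0 = {t0, t3, t5, t6, t8}, keep only states in Sat with some successor in Z. Z1 = {t0, t3, t6, t8}; fixed.
Sat(EG (~b & ~a)) = {t0, t3, t6, t8}
Sat((p | a) -> (EG (~b & ~a))) = {t0, t3, t4, t5, t6, t8}
Sat(AX ((p | a) -> (EG (~b & ~a)))) = {s : every successor in {t0, t3, t4, t5, t6, t8}} = {t1, t4, t6}
EF (AX ((p | a) -> (EG (~b & ~a)))): least fixpoint, start Z0 = {t1, t4, t6}, add states with some successor in Z. Z1 = {t0, t1, t2, t3, t4, t5, t6, t8}; fixed.
Sat(EF (AX ((p | a) -> (EG (~b & ~a))))) = {t0, t1, t2, t3, t4, t5, t6, t8}
t7 ∉ Sat(EF (AX ((p | a) -> (EG (~b & ~a))))) = {t0, t1, t2, t3, t4, t5, t6, t8}, so the formula does not hold at t7.

No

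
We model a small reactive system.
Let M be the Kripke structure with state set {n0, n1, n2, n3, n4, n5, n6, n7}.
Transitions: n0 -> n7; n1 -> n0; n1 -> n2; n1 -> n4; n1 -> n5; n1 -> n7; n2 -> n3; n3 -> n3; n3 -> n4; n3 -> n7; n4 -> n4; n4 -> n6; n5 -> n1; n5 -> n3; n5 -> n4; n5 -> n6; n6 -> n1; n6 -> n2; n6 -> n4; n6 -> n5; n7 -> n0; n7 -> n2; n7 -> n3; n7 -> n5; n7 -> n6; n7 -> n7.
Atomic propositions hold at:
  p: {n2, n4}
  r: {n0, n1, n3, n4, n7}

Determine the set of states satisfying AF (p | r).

Sat(p | r) = {n0, n1, n2, n3, n4, n7}
AF (p | r): least fixpoint, start Z0 = {n0, n1, n2, n3, n4, n7}, add states with every successor in Z. Already a fixed point.
Sat(AF (p | r)) = {n0, n1, n2, n3, n4, n7}

{n0, n1, n2, n3, n4, n7}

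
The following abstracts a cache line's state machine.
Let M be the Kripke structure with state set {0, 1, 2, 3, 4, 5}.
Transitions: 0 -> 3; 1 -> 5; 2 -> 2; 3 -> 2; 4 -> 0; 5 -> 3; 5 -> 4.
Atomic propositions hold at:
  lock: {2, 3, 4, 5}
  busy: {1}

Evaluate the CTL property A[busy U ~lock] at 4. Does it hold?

Sat(~lock) = {0, 1}
A[busy U ~lock]: least fixpoint, start Z0 = Sat(~lock) = {0, 1}, add states in Sat(busy) with every successor in Z. Already a fixed point.
Sat(A[busy U ~lock]) = {0, 1}
4 ∉ Sat(A[busy U ~lock]) = {0, 1}, so the formula does not hold at 4.

No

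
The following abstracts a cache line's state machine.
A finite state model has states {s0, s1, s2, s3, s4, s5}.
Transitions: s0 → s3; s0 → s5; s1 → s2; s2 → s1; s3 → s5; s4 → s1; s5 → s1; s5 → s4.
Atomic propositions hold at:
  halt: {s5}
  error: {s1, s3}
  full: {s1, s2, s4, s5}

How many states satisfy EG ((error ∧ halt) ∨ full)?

4

Sat(error ∧ halt) = ∅
Sat((error ∧ halt) ∨ full) = {s1, s2, s4, s5}
EG ((error ∧ halt) ∨ full): greatest fixpoint, start Z0 = {s1, s2, s4, s5}, keep only states in Sat with some successor in Z. Already a fixed point.
Sat(EG ((error ∧ halt) ∨ full)) = {s1, s2, s4, s5}
|Sat(EG ((error ∧ halt) ∨ full))| = |{s1, s2, s4, s5}| = 4.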